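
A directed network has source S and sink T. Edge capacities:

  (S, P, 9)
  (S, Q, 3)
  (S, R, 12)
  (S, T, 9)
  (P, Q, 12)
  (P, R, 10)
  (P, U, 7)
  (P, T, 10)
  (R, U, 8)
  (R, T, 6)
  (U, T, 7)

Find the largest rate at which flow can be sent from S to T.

Augment S→T: bottleneck 9, flow now 9.
Augment S→P→T: bottleneck 9, flow now 18.
Augment S→R→T: bottleneck 6, flow now 24.
Augment S→R→U→T: bottleneck 6, flow now 30.
No augmenting path remains; maximum flow = 30.
In the residual graph, reachable from S: {S, Q}.
Min-cut edges: S→P (9), S→R (12), S→T (9); capacity 9 + 12 + 9 = 30.
This cut is saturated, so no flow can exceed 30.

30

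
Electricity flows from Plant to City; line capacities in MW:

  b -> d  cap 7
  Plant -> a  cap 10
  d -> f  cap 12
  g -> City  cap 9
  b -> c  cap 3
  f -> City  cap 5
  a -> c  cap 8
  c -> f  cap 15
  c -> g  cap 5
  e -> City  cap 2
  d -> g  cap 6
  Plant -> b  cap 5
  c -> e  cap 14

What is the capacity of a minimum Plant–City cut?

13

Augment Plant→a→c→e→City: bottleneck 2, flow now 2.
Augment Plant→a→c→f→City: bottleneck 5, flow now 7.
Augment Plant→a→c→g→City: bottleneck 1, flow now 8.
Augment Plant→b→c→g→City: bottleneck 3, flow now 11.
Augment Plant→b→d→g→City: bottleneck 2, flow now 13.
No augmenting path remains; maximum flow = 13.
By max-flow min-cut, the minimum cut capacity equals the max flow.
In the residual graph, reachable from Plant: {Plant, a}.
Min-cut edges: Plant→b (5), a→c (8); capacity 5 + 8 = 13.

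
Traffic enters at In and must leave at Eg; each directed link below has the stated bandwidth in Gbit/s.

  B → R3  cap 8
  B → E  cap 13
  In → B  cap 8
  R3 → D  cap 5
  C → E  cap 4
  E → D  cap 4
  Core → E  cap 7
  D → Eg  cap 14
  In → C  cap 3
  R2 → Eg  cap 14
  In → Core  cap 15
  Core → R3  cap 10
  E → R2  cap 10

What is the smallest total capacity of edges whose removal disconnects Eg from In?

Augment In→B→E→R2→Eg: bottleneck 8, flow now 8.
Augment In→C→E→R2→Eg: bottleneck 2, flow now 10.
Augment In→C→E→D→Eg: bottleneck 1, flow now 11.
Augment In→Core→E→D→Eg: bottleneck 3, flow now 14.
Augment In→Core→R3→D→Eg: bottleneck 5, flow now 19.
No augmenting path remains; maximum flow = 19.
By max-flow min-cut, the minimum cut capacity equals the max flow.
In the residual graph, reachable from In: {In, B, C, Core, E, R3}.
Min-cut edges: E→R2 (10), E→D (4), R3→D (5); capacity 10 + 4 + 5 = 19.

19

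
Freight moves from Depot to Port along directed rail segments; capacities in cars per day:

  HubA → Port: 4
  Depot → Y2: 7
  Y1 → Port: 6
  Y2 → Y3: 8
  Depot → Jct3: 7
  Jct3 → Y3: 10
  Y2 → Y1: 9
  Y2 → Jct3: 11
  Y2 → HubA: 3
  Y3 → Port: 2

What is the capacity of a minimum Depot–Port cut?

Augment Depot→Jct3→Y3→Port: bottleneck 2, flow now 2.
Augment Depot→Y2→HubA→Port: bottleneck 3, flow now 5.
Augment Depot→Y2→Y1→Port: bottleneck 4, flow now 9.
No augmenting path remains; maximum flow = 9.
By max-flow min-cut, the minimum cut capacity equals the max flow.
In the residual graph, reachable from Depot: {Depot, Jct3, Y3}.
Min-cut edges: Depot→Y2 (7), Y3→Port (2); capacity 7 + 2 = 9.

9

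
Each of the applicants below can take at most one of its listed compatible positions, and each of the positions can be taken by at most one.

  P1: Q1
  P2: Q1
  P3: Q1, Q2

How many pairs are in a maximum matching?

Unit-capacity flow: source→left, listed edges, right→sink; max matching = max flow.
Augmenting path P1→Q1 (+1); matched 1.
Augmenting path P3→Q2 (+1); matched 2.
No augmenting path remains; maximum matching = 2.
König certificate: {P3, Q1} is a vertex cover of size 2 (every listed pair touches it), so no matching can be larger.

2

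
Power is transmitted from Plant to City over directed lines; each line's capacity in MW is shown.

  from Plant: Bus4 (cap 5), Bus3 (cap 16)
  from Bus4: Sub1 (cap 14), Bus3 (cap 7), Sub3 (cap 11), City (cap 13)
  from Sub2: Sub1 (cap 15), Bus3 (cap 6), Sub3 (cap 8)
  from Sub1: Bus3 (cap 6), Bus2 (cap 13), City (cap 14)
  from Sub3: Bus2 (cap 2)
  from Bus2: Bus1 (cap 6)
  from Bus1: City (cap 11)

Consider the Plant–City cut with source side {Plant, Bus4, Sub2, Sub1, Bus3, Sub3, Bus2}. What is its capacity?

33

Edges leaving {Plant, Bus4, Sub2, Sub1, Bus3, Sub3, Bus2}: Bus4→City (13), Sub1→City (14), Bus2→Bus1 (6).
Cut capacity = 13 + 14 + 6 = 33.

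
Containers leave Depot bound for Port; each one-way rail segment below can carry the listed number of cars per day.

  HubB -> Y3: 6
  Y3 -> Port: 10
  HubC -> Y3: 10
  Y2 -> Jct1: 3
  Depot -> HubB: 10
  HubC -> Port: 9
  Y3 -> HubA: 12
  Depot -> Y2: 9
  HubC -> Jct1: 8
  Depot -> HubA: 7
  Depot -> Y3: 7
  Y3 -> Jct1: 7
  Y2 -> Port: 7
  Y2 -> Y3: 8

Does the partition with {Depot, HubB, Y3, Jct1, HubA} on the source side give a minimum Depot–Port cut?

Given cut capacity: 9 + 10 = 19.
Augment Depot→Y2→Port: bottleneck 7, flow now 7.
Augment Depot→Y3→Port: bottleneck 7, flow now 14.
Augment Depot→Y2→Y3→Port: bottleneck 2, flow now 16.
Augment Depot→HubB→Y3→Port: bottleneck 1, flow now 17.
No augmenting path remains; maximum flow = 17.
In the residual graph, reachable from Depot: {Depot, Y2, HubB, Y3, Jct1, HubA}.
Min-cut edges: Y2→Port (7), Y3→Port (10); capacity 7 + 10 = 17.
Cut capacity 19 exceeds the max flow 17, so it is not minimum.

No — its capacity is 19, but the minimum cut has capacity 17.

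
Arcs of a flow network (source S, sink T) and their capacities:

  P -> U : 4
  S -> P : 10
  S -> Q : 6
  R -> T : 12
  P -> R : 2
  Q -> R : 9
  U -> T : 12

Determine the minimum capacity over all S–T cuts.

Augment S→P→R→T: bottleneck 2, flow now 2.
Augment S→P→U→T: bottleneck 4, flow now 6.
Augment S→Q→R→T: bottleneck 6, flow now 12.
No augmenting path remains; maximum flow = 12.
By max-flow min-cut, the minimum cut capacity equals the max flow.
In the residual graph, reachable from S: {S, P}.
Min-cut edges: S→Q (6), P→R (2), P→U (4); capacity 6 + 2 + 4 = 12.

12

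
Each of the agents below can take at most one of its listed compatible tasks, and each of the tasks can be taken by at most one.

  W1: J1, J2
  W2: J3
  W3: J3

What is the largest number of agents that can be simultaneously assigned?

2

Unit-capacity flow: source→left, listed edges, right→sink; max matching = max flow.
Augmenting path W1→J1 (+1); matched 1.
Augmenting path W2→J3 (+1); matched 2.
No augmenting path remains; maximum matching = 2.
König certificate: {W1, J3} is a vertex cover of size 2 (every listed pair touches it), so no matching can be larger.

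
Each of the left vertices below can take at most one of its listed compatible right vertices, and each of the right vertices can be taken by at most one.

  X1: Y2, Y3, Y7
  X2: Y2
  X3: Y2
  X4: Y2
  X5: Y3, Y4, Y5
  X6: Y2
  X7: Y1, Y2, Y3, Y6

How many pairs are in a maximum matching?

Unit-capacity flow: source→left, listed edges, right→sink; max matching = max flow.
Augmenting path X1→Y2 (+1); matched 1.
Augmenting path X5→Y3 (+1); matched 2.
Augmenting path X7→Y1 (+1); matched 3.
Augmenting path X2→Y2→X1→Y7 (+1); matched 4.
No augmenting path remains; maximum matching = 4.
König certificate: {X1, X5, X7, Y2} is a vertex cover of size 4 (every listed pair touches it), so no matching can be larger.

4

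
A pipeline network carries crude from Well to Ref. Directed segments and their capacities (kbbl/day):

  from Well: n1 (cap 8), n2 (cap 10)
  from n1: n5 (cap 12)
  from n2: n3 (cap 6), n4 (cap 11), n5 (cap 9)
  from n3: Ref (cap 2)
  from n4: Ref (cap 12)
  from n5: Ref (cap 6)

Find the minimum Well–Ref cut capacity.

16

Augment Well→n1→n5→Ref: bottleneck 6, flow now 6.
Augment Well→n2→n3→Ref: bottleneck 2, flow now 8.
Augment Well→n2→n4→Ref: bottleneck 8, flow now 16.
No augmenting path remains; maximum flow = 16.
By max-flow min-cut, the minimum cut capacity equals the max flow.
In the residual graph, reachable from Well: {Well, n1, n5}.
Min-cut edges: Well→n2 (10), n5→Ref (6); capacity 10 + 6 = 16.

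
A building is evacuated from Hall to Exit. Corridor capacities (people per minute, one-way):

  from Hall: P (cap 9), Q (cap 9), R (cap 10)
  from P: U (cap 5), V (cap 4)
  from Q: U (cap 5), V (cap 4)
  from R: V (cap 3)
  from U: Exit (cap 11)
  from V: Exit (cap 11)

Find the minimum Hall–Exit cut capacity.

Augment Hall→P→U→Exit: bottleneck 5, flow now 5.
Augment Hall→P→V→Exit: bottleneck 4, flow now 9.
Augment Hall→Q→U→Exit: bottleneck 5, flow now 14.
Augment Hall→Q→V→Exit: bottleneck 4, flow now 18.
Augment Hall→R→V→Exit: bottleneck 3, flow now 21.
No augmenting path remains; maximum flow = 21.
By max-flow min-cut, the minimum cut capacity equals the max flow.
In the residual graph, reachable from Hall: {Hall, R}.
Min-cut edges: Hall→P (9), Hall→Q (9), R→V (3); capacity 9 + 9 + 3 = 21.

21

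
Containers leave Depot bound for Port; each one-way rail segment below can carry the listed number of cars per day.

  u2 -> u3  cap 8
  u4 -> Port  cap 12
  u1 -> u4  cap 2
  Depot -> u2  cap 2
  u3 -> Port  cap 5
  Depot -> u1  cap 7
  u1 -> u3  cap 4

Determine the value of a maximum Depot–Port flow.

Augment Depot→u1→u3→Port: bottleneck 4, flow now 4.
Augment Depot→u1→u4→Port: bottleneck 2, flow now 6.
Augment Depot→u2→u3→Port: bottleneck 1, flow now 7.
No augmenting path remains; maximum flow = 7.
In the residual graph, reachable from Depot: {Depot, u1, u2, u3}.
Min-cut edges: u1→u4 (2), u3→Port (5); capacity 2 + 5 = 7.
This cut is saturated, so no flow can exceed 7.

7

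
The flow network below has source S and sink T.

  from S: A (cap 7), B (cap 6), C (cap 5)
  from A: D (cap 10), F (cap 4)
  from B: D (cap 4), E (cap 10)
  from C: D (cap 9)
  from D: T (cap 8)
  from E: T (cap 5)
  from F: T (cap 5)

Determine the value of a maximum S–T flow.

Augment S→A→D→T: bottleneck 7, flow now 7.
Augment S→B→D→T: bottleneck 1, flow now 8.
Augment S→B→E→T: bottleneck 5, flow now 13.
Augment S→C→D→A→F→T: bottleneck 4, flow now 17. (uses reverse residual edge)
No augmenting path remains; maximum flow = 17.
In the residual graph, reachable from S: {S, A, B, C, D, E}.
Min-cut edges: A→F (4), D→T (8), E→T (5); capacity 4 + 8 + 5 = 17.
This cut is saturated, so no flow can exceed 17.

17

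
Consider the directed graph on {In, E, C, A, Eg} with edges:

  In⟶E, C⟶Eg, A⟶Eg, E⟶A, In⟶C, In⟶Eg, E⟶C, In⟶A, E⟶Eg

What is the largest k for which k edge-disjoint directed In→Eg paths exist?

4

Assign every edge capacity 1; by Menger, the answer equals the max flow.
Path In→Eg (+1); total 1.
Path In→E→Eg (+1); total 2.
Path In→C→Eg (+1); total 3.
Path In→A→Eg (+1); total 4.
No residual In→Eg path; max flow = 4.
Certifying cut of size 4: {In→A, In→C, In→E, In→Eg}.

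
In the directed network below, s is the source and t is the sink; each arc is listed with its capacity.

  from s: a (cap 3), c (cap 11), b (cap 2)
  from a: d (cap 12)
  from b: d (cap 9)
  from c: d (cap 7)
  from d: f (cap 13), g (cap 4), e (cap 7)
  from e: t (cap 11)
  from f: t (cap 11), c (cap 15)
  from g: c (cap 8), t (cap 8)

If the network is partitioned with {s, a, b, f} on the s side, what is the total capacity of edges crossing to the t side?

58

Edges leaving {s, a, b, f}: s→c (11), a→d (12), b→d (9), f→c (15), f→t (11).
Cut capacity = 11 + 12 + 9 + 15 + 11 = 58.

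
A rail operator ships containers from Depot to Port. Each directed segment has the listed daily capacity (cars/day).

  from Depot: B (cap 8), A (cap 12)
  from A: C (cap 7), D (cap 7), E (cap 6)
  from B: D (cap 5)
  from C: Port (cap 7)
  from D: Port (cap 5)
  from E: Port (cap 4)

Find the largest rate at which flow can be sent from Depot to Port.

16

Augment Depot→A→C→Port: bottleneck 7, flow now 7.
Augment Depot→A→D→Port: bottleneck 5, flow now 12.
Augment Depot→B→D→A→E→Port: bottleneck 4, flow now 16. (uses reverse residual edge)
No augmenting path remains; maximum flow = 16.
In the residual graph, reachable from Depot: {Depot, A, B, D, E}.
Min-cut edges: A→C (7), D→Port (5), E→Port (4); capacity 7 + 5 + 4 = 16.
This cut is saturated, so no flow can exceed 16.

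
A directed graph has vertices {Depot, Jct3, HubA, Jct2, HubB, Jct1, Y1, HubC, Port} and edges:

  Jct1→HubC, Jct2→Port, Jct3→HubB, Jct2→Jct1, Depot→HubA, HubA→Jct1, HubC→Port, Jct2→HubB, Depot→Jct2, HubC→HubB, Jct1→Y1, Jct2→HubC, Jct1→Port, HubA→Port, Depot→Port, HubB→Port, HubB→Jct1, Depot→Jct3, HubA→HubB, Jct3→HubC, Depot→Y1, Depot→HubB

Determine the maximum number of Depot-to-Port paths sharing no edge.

5

Assign every edge capacity 1; by Menger, the answer equals the max flow.
Path Depot→Port (+1); total 1.
Path Depot→HubA→Port (+1); total 2.
Path Depot→Jct2→Port (+1); total 3.
Path Depot→HubB→Port (+1); total 4.
Path Depot→Jct3→HubC→Port (+1); total 5.
No residual Depot→Port path; max flow = 5.
Certifying cut of size 5: {Depot→HubA, Depot→HubB, Depot→Jct2, Depot→Jct3, Depot→Port}.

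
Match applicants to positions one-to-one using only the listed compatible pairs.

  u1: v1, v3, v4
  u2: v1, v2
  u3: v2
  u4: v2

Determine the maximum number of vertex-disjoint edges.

3

Unit-capacity flow: source→left, listed edges, right→sink; max matching = max flow.
Augmenting path u1→v1 (+1); matched 1.
Augmenting path u2→v2 (+1); matched 2.
Augmenting path u3→v2→u2→v1→u1→v3 (+1); matched 3.
No augmenting path remains; maximum matching = 3.
König certificate: {u1, u2, v2} is a vertex cover of size 3 (every listed pair touches it), so no matching can be larger.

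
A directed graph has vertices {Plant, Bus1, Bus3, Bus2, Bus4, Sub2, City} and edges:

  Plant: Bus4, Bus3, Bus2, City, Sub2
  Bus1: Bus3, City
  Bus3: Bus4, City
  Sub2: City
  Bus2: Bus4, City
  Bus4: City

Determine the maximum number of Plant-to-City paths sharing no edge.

Assign every edge capacity 1; by Menger, the answer equals the max flow.
Path Plant→City (+1); total 1.
Path Plant→Bus3→City (+1); total 2.
Path Plant→Bus2→City (+1); total 3.
Path Plant→Bus4→City (+1); total 4.
Path Plant→Sub2→City (+1); total 5.
No residual Plant→City path; max flow = 5.
Certifying cut of size 5: {Plant→Bus2, Plant→Bus3, Plant→Bus4, Plant→City, Plant→Sub2}.

5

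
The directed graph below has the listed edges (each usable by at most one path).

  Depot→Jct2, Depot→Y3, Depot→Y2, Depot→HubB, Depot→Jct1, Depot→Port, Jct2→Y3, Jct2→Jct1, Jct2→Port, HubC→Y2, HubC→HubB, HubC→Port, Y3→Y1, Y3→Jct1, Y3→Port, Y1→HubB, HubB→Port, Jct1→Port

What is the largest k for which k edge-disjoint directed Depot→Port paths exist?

Assign every edge capacity 1; by Menger, the answer equals the max flow.
Path Depot→Port (+1); total 1.
Path Depot→Jct2→Port (+1); total 2.
Path Depot→Y3→Port (+1); total 3.
Path Depot→HubB→Port (+1); total 4.
Path Depot→Jct1→Port (+1); total 5.
No residual Depot→Port path; max flow = 5.
Certifying cut of size 5: {Depot→HubB, Depot→Jct1, Depot→Jct2, Depot→Port, Depot→Y3}.

5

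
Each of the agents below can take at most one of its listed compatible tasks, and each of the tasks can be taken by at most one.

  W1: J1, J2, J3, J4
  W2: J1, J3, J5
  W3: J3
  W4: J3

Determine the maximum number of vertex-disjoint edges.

3

Unit-capacity flow: source→left, listed edges, right→sink; max matching = max flow.
Augmenting path W1→J1 (+1); matched 1.
Augmenting path W2→J3 (+1); matched 2.
Augmenting path W3→J3→W2→J5 (+1); matched 3.
No augmenting path remains; maximum matching = 3.
König certificate: {W1, W2, J3} is a vertex cover of size 3 (every listed pair touches it), so no matching can be larger.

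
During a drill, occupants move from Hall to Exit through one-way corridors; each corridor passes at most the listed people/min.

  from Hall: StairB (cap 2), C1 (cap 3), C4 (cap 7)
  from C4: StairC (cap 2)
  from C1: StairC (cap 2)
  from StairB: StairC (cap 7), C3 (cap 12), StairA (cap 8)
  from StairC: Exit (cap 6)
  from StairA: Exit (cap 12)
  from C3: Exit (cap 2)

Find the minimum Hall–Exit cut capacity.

6

Augment Hall→C4→StairC→Exit: bottleneck 2, flow now 2.
Augment Hall→C1→StairC→Exit: bottleneck 2, flow now 4.
Augment Hall→StairB→StairC→Exit: bottleneck 2, flow now 6.
No augmenting path remains; maximum flow = 6.
By max-flow min-cut, the minimum cut capacity equals the max flow.
In the residual graph, reachable from Hall: {Hall, C4, C1}.
Min-cut edges: Hall→StairB (2), C4→StairC (2), C1→StairC (2); capacity 2 + 2 + 2 = 6.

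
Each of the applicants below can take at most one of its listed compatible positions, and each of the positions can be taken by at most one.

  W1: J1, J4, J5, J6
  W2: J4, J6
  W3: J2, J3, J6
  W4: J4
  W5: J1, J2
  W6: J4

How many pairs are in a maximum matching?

5

Unit-capacity flow: source→left, listed edges, right→sink; max matching = max flow.
Augmenting path W1→J1 (+1); matched 1.
Augmenting path W2→J4 (+1); matched 2.
Augmenting path W3→J2 (+1); matched 3.
Augmenting path W4→J4→W2→J6 (+1); matched 4.
Augmenting path W5→J1→W1→J5 (+1); matched 5.
No augmenting path remains; maximum matching = 5.
König certificate: {W1, W2, W3, W5, J4} is a vertex cover of size 5 (every listed pair touches it), so no matching can be larger.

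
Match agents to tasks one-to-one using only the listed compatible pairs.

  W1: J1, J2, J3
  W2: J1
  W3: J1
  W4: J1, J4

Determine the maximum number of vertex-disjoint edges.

Unit-capacity flow: source→left, listed edges, right→sink; max matching = max flow.
Augmenting path W1→J1 (+1); matched 1.
Augmenting path W4→J4 (+1); matched 2.
Augmenting path W2→J1→W1→J2 (+1); matched 3.
No augmenting path remains; maximum matching = 3.
König certificate: {W1, W4, J1} is a vertex cover of size 3 (every listed pair touches it), so no matching can be larger.

3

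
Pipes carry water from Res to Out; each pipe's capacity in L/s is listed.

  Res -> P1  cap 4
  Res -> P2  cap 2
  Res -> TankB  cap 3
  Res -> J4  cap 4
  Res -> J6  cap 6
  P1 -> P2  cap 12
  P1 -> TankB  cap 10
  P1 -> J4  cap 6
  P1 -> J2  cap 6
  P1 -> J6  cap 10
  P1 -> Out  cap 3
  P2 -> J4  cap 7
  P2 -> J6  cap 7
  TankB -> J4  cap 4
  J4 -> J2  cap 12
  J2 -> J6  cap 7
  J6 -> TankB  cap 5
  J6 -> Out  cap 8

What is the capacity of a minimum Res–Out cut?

11

Augment Res→P1→Out: bottleneck 3, flow now 3.
Augment Res→J6→Out: bottleneck 6, flow now 9.
Augment Res→P1→J6→Out: bottleneck 1, flow now 10.
Augment Res→P2→J6→Out: bottleneck 1, flow now 11.
No augmenting path remains; maximum flow = 11.
By max-flow min-cut, the minimum cut capacity equals the max flow.
In the residual graph, reachable from Res: {Res, P1, P2, TankB, J4, J2, J6}.
Min-cut edges: P1→Out (3), J6→Out (8); capacity 3 + 8 = 11.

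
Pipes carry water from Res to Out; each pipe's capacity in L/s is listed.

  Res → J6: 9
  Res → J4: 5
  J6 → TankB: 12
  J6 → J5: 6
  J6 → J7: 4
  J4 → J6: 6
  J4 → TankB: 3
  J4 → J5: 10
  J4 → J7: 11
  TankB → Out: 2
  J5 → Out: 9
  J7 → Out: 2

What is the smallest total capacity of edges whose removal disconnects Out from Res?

13

Augment Res→J6→TankB→Out: bottleneck 2, flow now 2.
Augment Res→J6→J5→Out: bottleneck 6, flow now 8.
Augment Res→J6→J7→Out: bottleneck 1, flow now 9.
Augment Res→J4→J5→Out: bottleneck 3, flow now 12.
Augment Res→J4→J7→Out: bottleneck 1, flow now 13.
No augmenting path remains; maximum flow = 13.
By max-flow min-cut, the minimum cut capacity equals the max flow.
In the residual graph, reachable from Res: {Res, J6, J4, TankB, J5, J7}.
Min-cut edges: TankB→Out (2), J5→Out (9), J7→Out (2); capacity 2 + 9 + 2 = 13.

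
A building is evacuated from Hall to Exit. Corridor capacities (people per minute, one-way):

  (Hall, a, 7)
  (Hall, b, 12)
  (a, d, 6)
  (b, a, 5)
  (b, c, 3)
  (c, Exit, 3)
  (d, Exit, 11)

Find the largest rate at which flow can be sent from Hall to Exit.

Augment Hall→a→d→Exit: bottleneck 6, flow now 6.
Augment Hall→b→c→Exit: bottleneck 3, flow now 9.
No augmenting path remains; maximum flow = 9.
In the residual graph, reachable from Hall: {Hall, a, b}.
Min-cut edges: a→d (6), b→c (3); capacity 6 + 3 = 9.
This cut is saturated, so no flow can exceed 9.

9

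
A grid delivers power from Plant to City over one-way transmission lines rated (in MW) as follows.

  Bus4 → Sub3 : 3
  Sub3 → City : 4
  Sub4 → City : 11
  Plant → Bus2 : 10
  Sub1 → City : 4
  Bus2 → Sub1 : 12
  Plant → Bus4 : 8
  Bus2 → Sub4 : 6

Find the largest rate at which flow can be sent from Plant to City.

Augment Plant→Bus4→Sub3→City: bottleneck 3, flow now 3.
Augment Plant→Bus2→Sub1→City: bottleneck 4, flow now 7.
Augment Plant→Bus2→Sub4→City: bottleneck 6, flow now 13.
No augmenting path remains; maximum flow = 13.
In the residual graph, reachable from Plant: {Plant, Bus4}.
Min-cut edges: Plant→Bus2 (10), Bus4→Sub3 (3); capacity 10 + 3 = 13.
This cut is saturated, so no flow can exceed 13.

13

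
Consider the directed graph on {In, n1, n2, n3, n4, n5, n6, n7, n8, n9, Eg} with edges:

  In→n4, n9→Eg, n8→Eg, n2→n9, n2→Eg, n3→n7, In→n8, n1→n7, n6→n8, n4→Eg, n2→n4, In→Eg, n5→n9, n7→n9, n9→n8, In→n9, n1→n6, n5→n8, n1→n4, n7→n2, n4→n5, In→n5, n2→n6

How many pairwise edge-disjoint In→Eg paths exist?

Assign every edge capacity 1; by Menger, the answer equals the max flow.
Path In→Eg (+1); total 1.
Path In→n4→Eg (+1); total 2.
Path In→n8→Eg (+1); total 3.
Path In→n9→Eg (+1); total 4.
No residual In→Eg path; max flow = 4.
Certifying cut of size 4: {In→Eg, In→n4, n8→Eg, n9→Eg}.

4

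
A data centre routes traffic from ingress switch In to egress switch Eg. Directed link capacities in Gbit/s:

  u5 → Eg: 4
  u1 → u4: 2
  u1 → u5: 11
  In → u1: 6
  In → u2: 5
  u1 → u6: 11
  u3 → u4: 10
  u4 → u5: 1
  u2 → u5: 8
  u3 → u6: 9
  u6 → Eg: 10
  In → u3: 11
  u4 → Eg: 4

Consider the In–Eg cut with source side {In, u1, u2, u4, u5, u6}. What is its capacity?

Edges leaving {In, u1, u2, u4, u5, u6}: In→u3 (11), u4→Eg (4), u5→Eg (4), u6→Eg (10).
Cut capacity = 11 + 4 + 4 + 10 = 29.

29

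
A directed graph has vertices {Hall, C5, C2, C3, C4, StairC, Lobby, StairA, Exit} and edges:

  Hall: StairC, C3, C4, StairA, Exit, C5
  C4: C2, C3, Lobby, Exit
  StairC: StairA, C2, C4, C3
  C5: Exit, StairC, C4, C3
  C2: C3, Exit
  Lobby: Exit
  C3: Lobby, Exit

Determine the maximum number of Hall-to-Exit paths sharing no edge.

5

Assign every edge capacity 1; by Menger, the answer equals the max flow.
Path Hall→Exit (+1); total 1.
Path Hall→C5→Exit (+1); total 2.
Path Hall→C3→Exit (+1); total 3.
Path Hall→C4→Exit (+1); total 4.
Path Hall→StairC→C2→Exit (+1); total 5.
No residual Hall→Exit path; max flow = 5.
Certifying cut of size 5: {Hall→C3, Hall→C4, Hall→C5, Hall→Exit, Hall→StairC}.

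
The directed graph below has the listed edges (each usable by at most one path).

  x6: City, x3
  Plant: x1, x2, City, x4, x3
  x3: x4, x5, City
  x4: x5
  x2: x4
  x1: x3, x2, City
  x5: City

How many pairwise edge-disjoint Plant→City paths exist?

4

Assign every edge capacity 1; by Menger, the answer equals the max flow.
Path Plant→City (+1); total 1.
Path Plant→x1→City (+1); total 2.
Path Plant→x3→City (+1); total 3.
Path Plant→x4→x5→City (+1); total 4.
No residual Plant→City path; max flow = 4.
Certifying cut of size 4: {Plant→City, Plant→x1, Plant→x3, x4→x5}.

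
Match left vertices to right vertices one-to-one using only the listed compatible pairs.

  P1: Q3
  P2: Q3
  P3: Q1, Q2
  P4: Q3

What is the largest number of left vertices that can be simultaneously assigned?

Unit-capacity flow: source→left, listed edges, right→sink; max matching = max flow.
Augmenting path P1→Q3 (+1); matched 1.
Augmenting path P3→Q1 (+1); matched 2.
No augmenting path remains; maximum matching = 2.
König certificate: {P3, Q3} is a vertex cover of size 2 (every listed pair touches it), so no matching can be larger.

2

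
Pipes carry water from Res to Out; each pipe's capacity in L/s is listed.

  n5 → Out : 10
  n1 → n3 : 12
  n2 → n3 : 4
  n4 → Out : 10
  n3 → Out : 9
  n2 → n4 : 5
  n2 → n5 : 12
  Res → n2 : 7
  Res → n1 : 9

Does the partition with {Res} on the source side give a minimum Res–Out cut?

Yes — it is a minimum cut (capacity 16).

Given cut capacity: 9 + 7 = 16.
Augment Res→n1→n3→Out: bottleneck 9, flow now 9.
Augment Res→n2→n4→Out: bottleneck 5, flow now 14.
Augment Res→n2→n5→Out: bottleneck 2, flow now 16.
No augmenting path remains; maximum flow = 16.
Cut capacity 16 equals the max flow, so it is a minimum cut.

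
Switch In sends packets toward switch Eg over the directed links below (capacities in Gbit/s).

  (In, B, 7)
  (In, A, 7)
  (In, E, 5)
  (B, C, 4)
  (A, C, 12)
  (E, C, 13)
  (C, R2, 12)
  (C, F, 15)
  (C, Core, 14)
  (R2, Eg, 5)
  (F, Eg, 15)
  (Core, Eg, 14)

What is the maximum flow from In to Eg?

16

Augment In→B→C→R2→Eg: bottleneck 4, flow now 4.
Augment In→A→C→R2→Eg: bottleneck 1, flow now 5.
Augment In→A→C→F→Eg: bottleneck 6, flow now 11.
Augment In→E→C→F→Eg: bottleneck 5, flow now 16.
No augmenting path remains; maximum flow = 16.
In the residual graph, reachable from In: {In, B}.
Min-cut edges: In→A (7), In→E (5), B→C (4); capacity 7 + 5 + 4 = 16.
This cut is saturated, so no flow can exceed 16.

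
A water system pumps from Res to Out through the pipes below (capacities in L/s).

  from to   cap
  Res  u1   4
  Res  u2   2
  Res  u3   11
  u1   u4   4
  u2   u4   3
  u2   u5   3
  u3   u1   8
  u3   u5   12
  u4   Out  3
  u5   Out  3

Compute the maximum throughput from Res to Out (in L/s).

Augment Res→u1→u4→Out: bottleneck 3, flow now 3.
Augment Res→u2→u5→Out: bottleneck 2, flow now 5.
Augment Res→u3→u5→Out: bottleneck 1, flow now 6.
No augmenting path remains; maximum flow = 6.
In the residual graph, reachable from Res: {Res, u1, u2, u3, u4, u5}.
Min-cut edges: u4→Out (3), u5→Out (3); capacity 3 + 3 = 6.
This cut is saturated, so no flow can exceed 6.

6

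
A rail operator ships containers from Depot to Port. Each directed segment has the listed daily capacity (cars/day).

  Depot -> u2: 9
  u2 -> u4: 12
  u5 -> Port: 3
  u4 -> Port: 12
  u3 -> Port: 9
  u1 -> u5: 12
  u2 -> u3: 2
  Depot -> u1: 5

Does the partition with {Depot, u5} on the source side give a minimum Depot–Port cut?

No — its capacity is 17, but the minimum cut has capacity 12.

Given cut capacity: 5 + 9 + 3 = 17.
Augment Depot→u1→u5→Port: bottleneck 3, flow now 3.
Augment Depot→u2→u3→Port: bottleneck 2, flow now 5.
Augment Depot→u2→u4→Port: bottleneck 7, flow now 12.
No augmenting path remains; maximum flow = 12.
In the residual graph, reachable from Depot: {Depot, u1, u5}.
Min-cut edges: Depot→u2 (9), u5→Port (3); capacity 9 + 3 = 12.
Cut capacity 17 exceeds the max flow 12, so it is not minimum.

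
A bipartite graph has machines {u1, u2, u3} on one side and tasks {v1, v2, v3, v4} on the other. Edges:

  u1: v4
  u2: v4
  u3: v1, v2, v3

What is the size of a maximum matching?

Unit-capacity flow: source→left, listed edges, right→sink; max matching = max flow.
Augmenting path u1→v4 (+1); matched 1.
Augmenting path u3→v1 (+1); matched 2.
No augmenting path remains; maximum matching = 2.
König certificate: {u3, v4} is a vertex cover of size 2 (every listed pair touches it), so no matching can be larger.

2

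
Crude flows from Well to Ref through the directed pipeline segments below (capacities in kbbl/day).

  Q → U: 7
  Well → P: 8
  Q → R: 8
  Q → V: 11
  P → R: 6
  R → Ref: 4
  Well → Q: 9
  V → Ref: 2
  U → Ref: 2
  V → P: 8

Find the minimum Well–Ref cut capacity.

8

Augment Well→P→R→Ref: bottleneck 4, flow now 4.
Augment Well→Q→U→Ref: bottleneck 2, flow now 6.
Augment Well→Q→V→Ref: bottleneck 2, flow now 8.
No augmenting path remains; maximum flow = 8.
By max-flow min-cut, the minimum cut capacity equals the max flow.
In the residual graph, reachable from Well: {Well, P, Q, R, U, V}.
Min-cut edges: R→Ref (4), U→Ref (2), V→Ref (2); capacity 4 + 2 + 2 = 8.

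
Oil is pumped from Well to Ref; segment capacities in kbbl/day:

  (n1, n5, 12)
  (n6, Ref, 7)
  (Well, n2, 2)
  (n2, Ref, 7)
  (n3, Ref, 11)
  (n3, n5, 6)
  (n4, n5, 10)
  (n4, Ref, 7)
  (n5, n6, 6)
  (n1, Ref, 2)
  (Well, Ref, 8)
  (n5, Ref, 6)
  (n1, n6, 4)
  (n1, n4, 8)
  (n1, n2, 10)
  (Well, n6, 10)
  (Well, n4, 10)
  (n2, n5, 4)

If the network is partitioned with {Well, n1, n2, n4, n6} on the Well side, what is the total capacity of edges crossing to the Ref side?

Edges leaving {Well, n1, n2, n4, n6}: Well→Ref (8), n1→n5 (12), n1→Ref (2), n2→n5 (4), n2→Ref (7), n4→n5 (10), n4→Ref (7), n6→Ref (7).
Cut capacity = 8 + 12 + 2 + 4 + 7 + 10 + 7 + 7 = 57.

57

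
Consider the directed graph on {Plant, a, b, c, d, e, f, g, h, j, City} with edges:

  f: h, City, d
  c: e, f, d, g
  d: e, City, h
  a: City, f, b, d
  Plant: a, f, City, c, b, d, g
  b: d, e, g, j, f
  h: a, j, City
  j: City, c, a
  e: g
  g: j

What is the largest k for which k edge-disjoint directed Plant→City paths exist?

Assign every edge capacity 1; by Menger, the answer equals the max flow.
Path Plant→City (+1); total 1.
Path Plant→a→City (+1); total 2.
Path Plant→d→City (+1); total 3.
Path Plant→f→City (+1); total 4.
Path Plant→b→j→City (+1); total 5.
Path Plant→c→d→h→City (+1); total 6.
No residual Plant→City path; max flow = 6.
Certifying cut of size 6: {Plant→City, a→City, d→City, f→City, h→City, j→City}.

6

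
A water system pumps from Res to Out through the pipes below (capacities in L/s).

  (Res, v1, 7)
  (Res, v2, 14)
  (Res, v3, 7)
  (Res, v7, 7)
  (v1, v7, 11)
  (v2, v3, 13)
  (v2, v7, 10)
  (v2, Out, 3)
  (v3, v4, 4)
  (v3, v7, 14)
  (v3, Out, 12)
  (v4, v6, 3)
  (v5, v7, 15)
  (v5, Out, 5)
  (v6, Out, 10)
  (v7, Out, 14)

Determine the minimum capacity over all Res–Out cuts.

32

Augment Res→v2→Out: bottleneck 3, flow now 3.
Augment Res→v3→Out: bottleneck 7, flow now 10.
Augment Res→v7→Out: bottleneck 7, flow now 17.
Augment Res→v1→v7→Out: bottleneck 7, flow now 24.
Augment Res→v2→v3→Out: bottleneck 5, flow now 29.
Augment Res→v2→v3→v4→v6→Out: bottleneck 3, flow now 32.
No augmenting path remains; maximum flow = 32.
By max-flow min-cut, the minimum cut capacity equals the max flow.
In the residual graph, reachable from Res: {Res, v1, v2, v3, v4, v7}.
Min-cut edges: v2→Out (3), v3→Out (12), v4→v6 (3), v7→Out (14); capacity 3 + 12 + 3 + 14 = 32.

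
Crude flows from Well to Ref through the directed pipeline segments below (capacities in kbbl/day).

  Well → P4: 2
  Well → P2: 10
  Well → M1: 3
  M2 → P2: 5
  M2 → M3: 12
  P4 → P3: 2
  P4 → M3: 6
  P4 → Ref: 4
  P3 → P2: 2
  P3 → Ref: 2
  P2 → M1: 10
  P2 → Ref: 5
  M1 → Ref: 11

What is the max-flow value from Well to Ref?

Augment Well→P4→Ref: bottleneck 2, flow now 2.
Augment Well→P2→Ref: bottleneck 5, flow now 7.
Augment Well→M1→Ref: bottleneck 3, flow now 10.
Augment Well→P2→M1→Ref: bottleneck 5, flow now 15.
No augmenting path remains; maximum flow = 15.
In the residual graph, reachable from Well: {Well}.
Min-cut edges: Well→P4 (2), Well→P2 (10), Well→M1 (3); capacity 2 + 10 + 3 = 15.
This cut is saturated, so no flow can exceed 15.

15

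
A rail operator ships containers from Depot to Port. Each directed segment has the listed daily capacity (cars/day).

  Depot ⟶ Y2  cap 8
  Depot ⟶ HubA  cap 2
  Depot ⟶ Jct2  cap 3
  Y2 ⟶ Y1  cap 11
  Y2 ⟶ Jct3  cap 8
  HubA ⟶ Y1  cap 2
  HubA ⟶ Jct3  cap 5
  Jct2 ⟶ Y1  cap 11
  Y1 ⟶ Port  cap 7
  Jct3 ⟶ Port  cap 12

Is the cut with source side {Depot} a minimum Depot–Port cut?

Given cut capacity: 8 + 2 + 3 = 13.
Augment Depot→Y2→Y1→Port: bottleneck 7, flow now 7.
Augment Depot→Y2→Jct3→Port: bottleneck 1, flow now 8.
Augment Depot→HubA→Jct3→Port: bottleneck 2, flow now 10.
Augment Depot→Jct2→Y1→Y2→Jct3→Port: bottleneck 3, flow now 13. (uses reverse residual edge)
No augmenting path remains; maximum flow = 13.
Cut capacity 13 equals the max flow, so it is a minimum cut.

Yes — it is a minimum cut (capacity 13).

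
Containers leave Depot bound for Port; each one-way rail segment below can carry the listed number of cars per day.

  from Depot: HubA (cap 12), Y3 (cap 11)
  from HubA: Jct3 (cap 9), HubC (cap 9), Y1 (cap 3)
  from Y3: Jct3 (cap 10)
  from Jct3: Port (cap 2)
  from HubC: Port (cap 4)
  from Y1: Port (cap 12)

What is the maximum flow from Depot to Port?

9

Augment Depot→HubA→Jct3→Port: bottleneck 2, flow now 2.
Augment Depot→HubA→HubC→Port: bottleneck 4, flow now 6.
Augment Depot→HubA→Y1→Port: bottleneck 3, flow now 9.
No augmenting path remains; maximum flow = 9.
In the residual graph, reachable from Depot: {Depot, HubA, Y3, Jct3, HubC}.
Min-cut edges: HubA→Y1 (3), Jct3→Port (2), HubC→Port (4); capacity 3 + 2 + 4 = 9.
This cut is saturated, so no flow can exceed 9.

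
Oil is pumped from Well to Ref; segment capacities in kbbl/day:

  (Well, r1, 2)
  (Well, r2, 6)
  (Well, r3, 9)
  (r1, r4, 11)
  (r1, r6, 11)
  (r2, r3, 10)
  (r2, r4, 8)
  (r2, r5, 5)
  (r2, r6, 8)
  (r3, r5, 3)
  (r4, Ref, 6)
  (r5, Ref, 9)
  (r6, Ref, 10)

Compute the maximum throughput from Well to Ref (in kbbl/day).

Augment Well→r1→r4→Ref: bottleneck 2, flow now 2.
Augment Well→r2→r4→Ref: bottleneck 4, flow now 6.
Augment Well→r2→r5→Ref: bottleneck 2, flow now 8.
Augment Well→r3→r5→Ref: bottleneck 3, flow now 11.
No augmenting path remains; maximum flow = 11.
In the residual graph, reachable from Well: {Well, r3}.
Min-cut edges: Well→r1 (2), Well→r2 (6), r3→r5 (3); capacity 2 + 6 + 3 = 11.
This cut is saturated, so no flow can exceed 11.

11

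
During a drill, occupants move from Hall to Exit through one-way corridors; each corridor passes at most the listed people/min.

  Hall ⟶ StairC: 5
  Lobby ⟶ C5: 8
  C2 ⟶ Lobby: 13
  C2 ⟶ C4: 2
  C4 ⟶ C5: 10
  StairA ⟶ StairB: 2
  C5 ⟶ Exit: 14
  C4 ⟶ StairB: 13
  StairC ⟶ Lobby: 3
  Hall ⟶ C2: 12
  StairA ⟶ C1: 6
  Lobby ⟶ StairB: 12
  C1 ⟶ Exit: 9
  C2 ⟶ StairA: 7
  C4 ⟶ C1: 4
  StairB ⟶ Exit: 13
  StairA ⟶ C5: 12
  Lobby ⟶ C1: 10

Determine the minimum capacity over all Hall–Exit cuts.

Augment Hall→C2→C4→StairB→Exit: bottleneck 2, flow now 2.
Augment Hall→C2→Lobby→StairB→Exit: bottleneck 10, flow now 12.
Augment Hall→StairC→Lobby→StairB→Exit: bottleneck 1, flow now 13.
Augment Hall→StairC→Lobby→C5→Exit: bottleneck 2, flow now 15.
No augmenting path remains; maximum flow = 15.
By max-flow min-cut, the minimum cut capacity equals the max flow.
In the residual graph, reachable from Hall: {Hall, StairC}.
Min-cut edges: Hall→C2 (12), StairC→Lobby (3); capacity 12 + 3 = 15.

15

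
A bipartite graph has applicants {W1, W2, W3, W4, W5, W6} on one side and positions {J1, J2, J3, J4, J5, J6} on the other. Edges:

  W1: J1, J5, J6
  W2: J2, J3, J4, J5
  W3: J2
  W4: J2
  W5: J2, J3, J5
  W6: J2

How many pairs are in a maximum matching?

4

Unit-capacity flow: source→left, listed edges, right→sink; max matching = max flow.
Augmenting path W1→J1 (+1); matched 1.
Augmenting path W2→J2 (+1); matched 2.
Augmenting path W5→J3 (+1); matched 3.
Augmenting path W3→J2→W2→J4 (+1); matched 4.
No augmenting path remains; maximum matching = 4.
König certificate: {W1, W2, W5, J2} is a vertex cover of size 4 (every listed pair touches it), so no matching can be larger.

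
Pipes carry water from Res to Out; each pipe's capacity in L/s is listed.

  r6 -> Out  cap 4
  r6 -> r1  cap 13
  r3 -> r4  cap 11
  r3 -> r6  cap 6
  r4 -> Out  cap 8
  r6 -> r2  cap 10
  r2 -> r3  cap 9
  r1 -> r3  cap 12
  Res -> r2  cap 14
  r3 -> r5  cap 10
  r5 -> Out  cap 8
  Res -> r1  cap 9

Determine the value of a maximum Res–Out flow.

18

Augment Res→r1→r3→r4→Out: bottleneck 8, flow now 8.
Augment Res→r1→r3→r5→Out: bottleneck 1, flow now 9.
Augment Res→r2→r3→r5→Out: bottleneck 7, flow now 16.
Augment Res→r2→r3→r6→Out: bottleneck 2, flow now 18.
No augmenting path remains; maximum flow = 18.
In the residual graph, reachable from Res: {Res, r2}.
Min-cut edges: Res→r1 (9), r2→r3 (9); capacity 9 + 9 = 18.
This cut is saturated, so no flow can exceed 18.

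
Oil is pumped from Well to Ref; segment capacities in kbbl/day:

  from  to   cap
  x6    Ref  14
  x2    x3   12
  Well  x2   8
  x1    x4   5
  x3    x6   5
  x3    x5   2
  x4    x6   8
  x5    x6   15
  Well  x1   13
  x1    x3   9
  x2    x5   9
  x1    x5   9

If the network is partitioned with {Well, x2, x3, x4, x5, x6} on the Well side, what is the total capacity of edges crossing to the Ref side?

27

Edges leaving {Well, x2, x3, x4, x5, x6}: Well→x1 (13), x6→Ref (14).
Cut capacity = 13 + 14 = 27.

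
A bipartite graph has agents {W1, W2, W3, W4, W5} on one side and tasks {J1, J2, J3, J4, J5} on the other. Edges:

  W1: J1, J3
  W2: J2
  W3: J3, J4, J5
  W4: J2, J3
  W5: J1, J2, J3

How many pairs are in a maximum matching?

4

Unit-capacity flow: source→left, listed edges, right→sink; max matching = max flow.
Augmenting path W1→J1 (+1); matched 1.
Augmenting path W2→J2 (+1); matched 2.
Augmenting path W3→J3 (+1); matched 3.
Augmenting path W4→J3→W3→J4 (+1); matched 4.
No augmenting path remains; maximum matching = 4.
König certificate: {W3, J1, J2, J3} is a vertex cover of size 4 (every listed pair touches it), so no matching can be larger.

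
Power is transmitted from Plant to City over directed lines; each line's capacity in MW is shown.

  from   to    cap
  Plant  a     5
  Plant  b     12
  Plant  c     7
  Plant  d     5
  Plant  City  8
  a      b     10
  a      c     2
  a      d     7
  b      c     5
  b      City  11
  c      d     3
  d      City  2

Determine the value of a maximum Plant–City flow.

21

Augment Plant→City: bottleneck 8, flow now 8.
Augment Plant→b→City: bottleneck 11, flow now 19.
Augment Plant→d→City: bottleneck 2, flow now 21.
No augmenting path remains; maximum flow = 21.
In the residual graph, reachable from Plant: {Plant, a, b, c, d}.
Min-cut edges: Plant→City (8), b→City (11), d→City (2); capacity 8 + 11 + 2 = 21.
This cut is saturated, so no flow can exceed 21.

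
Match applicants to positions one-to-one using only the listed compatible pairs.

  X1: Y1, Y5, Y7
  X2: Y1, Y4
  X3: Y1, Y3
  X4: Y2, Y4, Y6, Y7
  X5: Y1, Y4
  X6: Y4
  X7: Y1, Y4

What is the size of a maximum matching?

5

Unit-capacity flow: source→left, listed edges, right→sink; max matching = max flow.
Augmenting path X1→Y1 (+1); matched 1.
Augmenting path X2→Y4 (+1); matched 2.
Augmenting path X3→Y3 (+1); matched 3.
Augmenting path X4→Y2 (+1); matched 4.
Augmenting path X5→Y1→X1→Y5 (+1); matched 5.
No augmenting path remains; maximum matching = 5.
König certificate: {X1, X3, X4, Y1, Y4} is a vertex cover of size 5 (every listed pair touches it), so no matching can be larger.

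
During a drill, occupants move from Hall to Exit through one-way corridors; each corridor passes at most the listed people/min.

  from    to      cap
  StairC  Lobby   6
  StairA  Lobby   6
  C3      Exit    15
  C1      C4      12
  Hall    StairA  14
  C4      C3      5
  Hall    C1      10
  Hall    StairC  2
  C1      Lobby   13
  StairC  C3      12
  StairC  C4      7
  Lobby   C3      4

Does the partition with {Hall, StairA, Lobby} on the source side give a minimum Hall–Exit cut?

Given cut capacity: 10 + 2 + 4 = 16.
Augment Hall→StairC→C3→Exit: bottleneck 2, flow now 2.
Augment Hall→StairA→Lobby→C3→Exit: bottleneck 4, flow now 6.
Augment Hall→C1→C4→C3→Exit: bottleneck 5, flow now 11.
No augmenting path remains; maximum flow = 11.
In the residual graph, reachable from Hall: {Hall, StairA, C1, Lobby, C4}.
Min-cut edges: Hall→StairC (2), Lobby→C3 (4), C4→C3 (5); capacity 2 + 4 + 5 = 11.
Cut capacity 16 exceeds the max flow 11, so it is not minimum.

No — its capacity is 16, but the minimum cut has capacity 11.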